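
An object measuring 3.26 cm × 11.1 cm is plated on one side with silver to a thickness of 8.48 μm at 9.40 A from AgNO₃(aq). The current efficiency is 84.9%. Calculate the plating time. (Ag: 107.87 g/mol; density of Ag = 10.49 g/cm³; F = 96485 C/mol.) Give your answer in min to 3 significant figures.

0.601 min

Plated area = 3.26 × 11.1 = 36.19 cm²
Volume = 36.19 × 8.48×10⁻⁴ cm = 0.03069 cm³
m(Ag) = 0.03069 × 10.49 = 0.3219 g
n(Ag) = 0.3219 / 107.87 = 0.002984 mol; n(e⁻) = 0.002984 mol
Q = 0.002984 × 96485 / 0.849 = 339.1 C
t = 339.1 / 9.40 = 36.07 s = 0.601 min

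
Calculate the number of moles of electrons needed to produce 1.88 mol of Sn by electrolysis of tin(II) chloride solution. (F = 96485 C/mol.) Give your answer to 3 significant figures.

Sn²⁺ + 2e⁻ → Sn, so n(e⁻) = 2 × 1.88 = 3.760 mol

3.76 mol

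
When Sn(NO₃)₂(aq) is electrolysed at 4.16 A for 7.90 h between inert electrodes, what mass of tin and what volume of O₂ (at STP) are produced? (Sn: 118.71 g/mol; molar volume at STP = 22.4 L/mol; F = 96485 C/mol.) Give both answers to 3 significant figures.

72.8 g Sn; 6.87 L O₂

Q = 4.16 × 28440 = 1.183×10^5 C; n(e⁻) = 1.183×10^5 / 96485 = 1.226 mol
Cathode: Sn²⁺ + 2e⁻ → Sn → n(Sn) = 1.226/2 = 0.6130 mol → 72.8 g
Anode: 2H₂O → O₂ + 4H⁺ + 4e⁻ → n(O₂) = 1.226/4 = 0.3065 mol → 6.87 L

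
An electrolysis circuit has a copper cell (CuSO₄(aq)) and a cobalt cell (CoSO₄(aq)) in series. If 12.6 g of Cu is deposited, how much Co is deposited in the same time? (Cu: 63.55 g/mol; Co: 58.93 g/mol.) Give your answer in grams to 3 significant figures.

11.7 g

n(Cu) = 12.6 / 63.55 = 0.1983 mol
Cu²⁺ + 2e⁻ → Cu, so n(e⁻) = 2 × 0.1983 = 0.3966 mol
In series, the same 0.3966 mol of electrons flows through the second cell.
Co²⁺ + 2e⁻ → Co, so n(Co) = 0.3966 / 2 = 0.1983 mol
m(Co) = 0.1983 × 58.93 = 11.7 g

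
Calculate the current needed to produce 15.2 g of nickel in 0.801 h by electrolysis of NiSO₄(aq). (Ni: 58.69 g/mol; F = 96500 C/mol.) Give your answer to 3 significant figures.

n(Ni) = 15.2 / 58.69 = 0.2590 mol
Ni²⁺ + 2e⁻ → Ni, so n(e⁻) = 2 × 0.2590 = 0.5180 mol
Q = 0.5180 × 96500 = 49990 C
I = Q / t = 49990 / 2883.6 s = 17.3 A

17.3 A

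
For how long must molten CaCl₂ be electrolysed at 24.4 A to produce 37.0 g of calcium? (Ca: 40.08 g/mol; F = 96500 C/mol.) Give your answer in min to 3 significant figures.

122 min

n(Ca) = 37.0 / 40.08 = 0.9232 mol
Ca²⁺ + 2e⁻ → Ca, so n(e⁻) = 2 × 0.9232 = 1.846 mol
Q = 1.846 × 96500 = 1.781×10^5 C
t = Q / I = 1.781×10^5 / 24.4 = 7299 s = 122 min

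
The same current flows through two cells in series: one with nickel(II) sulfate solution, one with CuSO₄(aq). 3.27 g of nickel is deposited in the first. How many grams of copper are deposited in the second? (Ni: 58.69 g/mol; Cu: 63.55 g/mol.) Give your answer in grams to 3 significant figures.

n(Ni) = 3.27 / 58.69 = 0.05572 mol
Ni²⁺ + 2e⁻ → Ni, so n(e⁻) = 2 × 0.05572 = 0.1114 mol
The cells are in series, so the same charge (and hence the same n(e⁻) = 0.1114 mol) passes through both.
Cu²⁺ + 2e⁻ → Cu, so n(Cu) = 0.1114 / 2 = 0.05570 mol
m(Cu) = 0.05570 × 63.55 = 3.54 g

3.54 g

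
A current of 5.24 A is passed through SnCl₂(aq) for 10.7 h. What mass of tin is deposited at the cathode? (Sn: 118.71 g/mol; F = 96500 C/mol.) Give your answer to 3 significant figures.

124 g

Q = 5.24 A × 38520 s = 2.018×10^5 C
Moles of electrons = 2.018×10^5 / 96500 = 2.091 mol
Sn²⁺ + 2e⁻ → Sn, so n(Sn) = 2.091 / 2 = 1.046 mol
m = 1.046 × 118.71 = 124 g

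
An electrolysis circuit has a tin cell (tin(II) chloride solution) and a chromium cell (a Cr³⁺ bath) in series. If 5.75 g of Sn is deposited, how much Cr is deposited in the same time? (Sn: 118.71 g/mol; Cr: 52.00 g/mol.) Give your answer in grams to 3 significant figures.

n(Sn) = 5.75 / 118.71 = 0.04844 mol
Sn²⁺ + 2e⁻ → Sn, so n(e⁻) = 2 × 0.04844 = 0.09688 mol
The cells are in series, so the same charge (and hence the same n(e⁻) = 0.09688 mol) passes through both.
Cr³⁺ + 3e⁻ → Cr, so n(Cr) = 0.09688 / 3 = 0.03229 mol
m(Cr) = 0.03229 × 52.00 = 1.68 g

1.68 g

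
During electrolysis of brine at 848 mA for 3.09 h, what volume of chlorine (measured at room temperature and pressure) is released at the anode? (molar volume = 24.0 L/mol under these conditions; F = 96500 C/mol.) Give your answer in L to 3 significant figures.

Q = It = 0.848 × 11124 = 9433 C
n(e⁻) = 9433 / 96500 = 0.09775 mol
2Cl⁻ → Cl₂ + 2e⁻, so n(Cl₂) = 0.09775 / 2 = 0.04888 mol
V = 0.04888 × 24.0 = 1.173 L

1.17 L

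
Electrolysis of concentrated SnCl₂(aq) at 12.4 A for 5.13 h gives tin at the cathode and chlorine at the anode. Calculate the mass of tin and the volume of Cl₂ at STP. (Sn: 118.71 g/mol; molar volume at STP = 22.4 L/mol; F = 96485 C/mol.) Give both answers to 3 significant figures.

Q = 12.4 × 18468 = 2.290×10^5 C; n(e⁻) = 2.290×10^5 / 96485 = 2.373 mol
Cathode: Sn²⁺ + 2e⁻ → Sn → n(Sn) = 2.373/2 = 1.187 mol → 141 g
Anode: 2Cl⁻ → Cl₂ + 2e⁻ → n(Cl₂) = 2.373/2 = 1.187 mol → 26.6 L

141 g Sn; 26.6 L Cl₂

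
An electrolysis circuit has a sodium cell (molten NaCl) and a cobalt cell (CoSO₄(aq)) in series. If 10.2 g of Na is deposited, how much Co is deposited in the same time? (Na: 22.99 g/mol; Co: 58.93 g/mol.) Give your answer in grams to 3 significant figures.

13.1 g

n(Na) = 10.2 / 22.99 = 0.4437 mol
Na⁺ + e⁻ → Na, so n(e⁻) = 0.4437 mol
The cells are in series, so the same charge (and hence the same n(e⁻) = 0.4437 mol) passes through both.
Co²⁺ + 2e⁻ → Co, so n(Co) = 0.4437 / 2 = 0.2219 mol
m(Co) = 0.2219 × 58.93 = 13.1 g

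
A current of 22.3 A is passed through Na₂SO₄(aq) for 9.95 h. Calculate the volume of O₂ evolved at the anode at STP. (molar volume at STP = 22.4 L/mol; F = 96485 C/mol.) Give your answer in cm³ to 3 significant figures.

Q = It = 22.3 × 35820 = 7.988×10^5 C
Moles of electrons = 7.988×10^5 / 96485 = 8.279 mol
2H₂O → O₂ + 4H⁺ + 4e⁻, so n(O₂) = 8.279 / 4 = 2.070 mol
V = 2.070 × 22.4 = 46.37 L
= 46400 cm³

46400 cm³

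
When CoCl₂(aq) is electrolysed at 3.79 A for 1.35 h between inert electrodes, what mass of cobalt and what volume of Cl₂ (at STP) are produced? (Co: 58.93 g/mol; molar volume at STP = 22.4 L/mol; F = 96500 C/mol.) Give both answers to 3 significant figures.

5.62 g Co; 2.14 L Cl₂

Q = 3.79 × 4860 = 18420 C; n(e⁻) = 18420 / 96500 = 0.1909 mol
Cathode: Co²⁺ + 2e⁻ → Co → n(Co) = 0.1909/2 = 0.09545 mol → 5.62 g
Anode: 2Cl⁻ → Cl₂ + 2e⁻ → n(Cl₂) = 0.1909/2 = 0.09545 mol → 2.14 L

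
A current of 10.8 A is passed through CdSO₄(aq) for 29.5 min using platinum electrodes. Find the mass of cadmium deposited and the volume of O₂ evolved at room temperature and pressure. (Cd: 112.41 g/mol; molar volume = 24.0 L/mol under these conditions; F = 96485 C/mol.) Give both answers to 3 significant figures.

Q = 10.8 × 1770 = 19120 C; n(e⁻) = 19120 / 96485 = 0.1982 mol
Cathode: Cd²⁺ + 2e⁻ → Cd → n(Cd) = 0.1982/2 = 0.09910 mol → 11.1 g
Anode: 2H₂O → O₂ + 4H⁺ + 4e⁻ → n(O₂) = 0.1982/4 = 0.04955 mol → 1.19 L

11.1 g Cd; 1.19 L O₂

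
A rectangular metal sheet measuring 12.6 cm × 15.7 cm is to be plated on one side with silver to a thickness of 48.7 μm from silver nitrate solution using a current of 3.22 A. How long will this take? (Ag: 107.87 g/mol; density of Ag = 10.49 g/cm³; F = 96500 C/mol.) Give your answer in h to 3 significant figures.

Plated area = 12.6 × 15.7 = 197.8 cm²
Volume = 197.8 × 48.7×10⁻⁴ cm = 0.9633 cm³
m(Ag) = 0.9633 × 10.49 = 10.11 g
n(Ag) = 10.11 / 107.87 = 0.09372 mol; n(e⁻) = 0.09372 mol
Q = 0.09372 × 96500 = 9044 C
t = 9044 / 3.22 = 2809 s = 0.780 h

0.780 h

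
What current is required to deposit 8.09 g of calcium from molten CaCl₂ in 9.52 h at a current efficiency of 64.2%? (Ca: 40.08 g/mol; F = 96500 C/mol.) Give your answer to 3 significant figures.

n(Ca) = 8.09 / 40.08 = 0.2018 mol
Ca²⁺ + 2e⁻ → Ca, so n(e⁻) = 2 × 0.2018 = 0.4036 mol
Q = 0.4036 × 96500 / 0.642 = 60670 C
I = Q / t = 60670 / 34272 s = 1.77 A

1.77 A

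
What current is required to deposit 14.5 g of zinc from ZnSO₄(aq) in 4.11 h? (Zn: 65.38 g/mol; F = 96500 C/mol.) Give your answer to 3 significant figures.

n(Zn) = 14.5 / 65.38 = 0.2218 mol
Zn²⁺ + 2e⁻ → Zn, so n(e⁻) = 2 × 0.2218 = 0.4436 mol
Q = 0.4436 × 96500 = 42810 C
I = Q / t = 42810 / 14796 s = 2.89 A

2.89 A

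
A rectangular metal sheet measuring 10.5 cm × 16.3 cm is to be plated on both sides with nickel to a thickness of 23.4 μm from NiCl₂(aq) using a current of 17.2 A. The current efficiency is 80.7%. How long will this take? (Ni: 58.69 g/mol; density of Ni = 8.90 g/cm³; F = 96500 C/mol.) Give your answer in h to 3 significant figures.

Plated area = 2 × 10.5 × 16.3 = 342.3 cm²
Volume = 342.3 × 23.4×10⁻⁴ cm = 0.8010 cm³
m(Ni) = 0.8010 × 8.90 = 7.129 g
n(Ni) = 7.129 / 58.69 = 0.1215 mol; n(e⁻) = 2 × 0.1215 = 0.2430 mol
Q = 0.2430 × 96500 / 0.807 = 29060 C
t = 29060 / 17.2 = 1690 s = 0.469 h

0.469 h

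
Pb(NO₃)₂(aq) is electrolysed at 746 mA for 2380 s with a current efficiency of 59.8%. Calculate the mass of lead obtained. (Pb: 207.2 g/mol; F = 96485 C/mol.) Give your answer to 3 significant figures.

1.14 g

Q = 0.746 × 2380 = 1775 C
n(e⁻) = 1775 / 96485 = 0.01840 mol
Pb²⁺ + 2e⁻ → Pb, so theoretical m(Pb) = 0.009200 × 207.2 = 1.906 g
Actual mass = 59.8% × 1.906 = 1.14 g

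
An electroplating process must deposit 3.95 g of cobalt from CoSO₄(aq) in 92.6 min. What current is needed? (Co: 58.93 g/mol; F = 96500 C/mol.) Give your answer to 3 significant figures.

n(Co) = 3.95 / 58.93 = 0.06703 mol
Co²⁺ + 2e⁻ → Co, so n(e⁻) = 2 × 0.06703 = 0.1341 mol
Q = 0.1341 × 96500 = 12940 C
I = Q / t = 12940 / 5556 s = 2.33 A

2.33 A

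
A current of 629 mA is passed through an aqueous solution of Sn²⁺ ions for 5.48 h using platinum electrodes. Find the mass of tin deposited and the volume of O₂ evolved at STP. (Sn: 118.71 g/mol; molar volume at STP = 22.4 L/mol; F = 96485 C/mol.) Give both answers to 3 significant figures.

7.63 g Sn; 0.720 L O₂

Q = 0.629 × 19728 = 12410 C; n(e⁻) = 12410 / 96485 = 0.1286 mol
Cathode: Sn²⁺ + 2e⁻ → Sn → n(Sn) = 0.1286/2 = 0.06430 mol → 7.63 g
Anode: 2H₂O → O₂ + 4H⁺ + 4e⁻ → n(O₂) = 0.1286/4 = 0.03215 mol → 0.720 L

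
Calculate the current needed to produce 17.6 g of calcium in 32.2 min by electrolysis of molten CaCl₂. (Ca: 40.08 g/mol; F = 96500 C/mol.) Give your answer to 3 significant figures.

n(Ca) = 17.6 / 40.08 = 0.4391 mol
Ca²⁺ + 2e⁻ → Ca, so n(e⁻) = 2 × 0.4391 = 0.8782 mol
Q = 0.8782 × 96500 = 84750 C
I = Q / t = 84750 / 1932 s = 43.9 A

43.9 A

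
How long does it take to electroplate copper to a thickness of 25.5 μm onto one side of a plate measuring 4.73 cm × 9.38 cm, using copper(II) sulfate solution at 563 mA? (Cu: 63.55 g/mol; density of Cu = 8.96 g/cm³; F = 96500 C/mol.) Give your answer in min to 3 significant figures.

Plated area = 4.73 × 9.38 = 44.37 cm²
Volume = 44.37 × 25.5×10⁻⁴ cm = 0.1131 cm³
m(Cu) = 0.1131 × 8.96 = 1.013 g
n(Cu) = 1.013 / 63.55 = 0.01594 mol; n(e⁻) = 2 × 0.01594 = 0.03188 mol
Q = 0.03188 × 96500 = 3076 C
t = 3076 / 0.563 = 5464 s = 91.1 min

91.1 min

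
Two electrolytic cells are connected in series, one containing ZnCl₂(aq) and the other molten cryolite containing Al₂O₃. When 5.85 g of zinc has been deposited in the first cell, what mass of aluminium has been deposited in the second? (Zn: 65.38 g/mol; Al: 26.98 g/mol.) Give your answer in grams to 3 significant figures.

1.61 g

n(Zn) = 5.85 / 65.38 = 0.08948 mol
Zn²⁺ + 2e⁻ → Zn, so n(e⁻) = 2 × 0.08948 = 0.1790 mol
In series, the same 0.1790 mol of electrons flows through the second cell.
Al³⁺ + 3e⁻ → Al, so n(Al) = 0.1790 / 3 = 0.05967 mol
m(Al) = 0.05967 × 26.98 = 1.61 g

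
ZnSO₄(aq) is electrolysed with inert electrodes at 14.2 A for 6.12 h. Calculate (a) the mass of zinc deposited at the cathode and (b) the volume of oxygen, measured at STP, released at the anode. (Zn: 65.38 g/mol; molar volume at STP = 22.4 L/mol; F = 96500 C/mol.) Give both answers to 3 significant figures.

106 g Zn; 18.2 L O₂

Q = 14.2 × 22032 = 3.129×10^5 C; n(e⁻) = 3.129×10^5 / 96500 = 3.242 mol
Cathode: Zn²⁺ + 2e⁻ → Zn → n(Zn) = 3.242/2 = 1.621 mol → 106 g
Anode: 2H₂O → O₂ + 4H⁺ + 4e⁻ → n(O₂) = 3.242/4 = 0.8105 mol → 18.2 L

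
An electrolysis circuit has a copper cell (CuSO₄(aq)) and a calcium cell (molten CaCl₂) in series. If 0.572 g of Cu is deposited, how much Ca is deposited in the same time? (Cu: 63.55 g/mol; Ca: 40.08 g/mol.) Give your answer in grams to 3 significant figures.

n(Cu) = 0.572 / 63.55 = 0.009001 mol
Cu²⁺ + 2e⁻ → Cu, so n(e⁻) = 2 × 0.009001 = 0.01800 mol
Since the cells are in series, n(e⁻) in the Ca cell is also 0.01800 mol.
Ca²⁺ + 2e⁻ → Ca, so n(Ca) = 0.01800 / 2 = 0.009000 mol
m(Ca) = 0.009000 × 40.08 = 0.361 g

0.361 g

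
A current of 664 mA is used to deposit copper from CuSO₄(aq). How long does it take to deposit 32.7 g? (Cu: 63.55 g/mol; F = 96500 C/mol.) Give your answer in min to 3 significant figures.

n(Cu) = 32.7 / 63.55 = 0.5146 mol
Cu²⁺ + 2e⁻ → Cu, so n(e⁻) = 2 × 0.5146 = 1.029 mol
Q = 1.029 × 96500 = 99300 C
t = Q / I = 99300 / 0.664 = 1.495×10^5 s = 2490 min

2490 min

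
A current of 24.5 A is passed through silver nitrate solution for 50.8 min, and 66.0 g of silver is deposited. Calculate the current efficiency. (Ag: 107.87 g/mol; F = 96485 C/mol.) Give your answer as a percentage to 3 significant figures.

Q = 24.5 × 3048 = 74680 C
n(e⁻) = 74680 / 96485 = 0.7740 mol
Ag⁺ + e⁻ → Ag, so theoretical n(Ag) = 0.7740 mol → 83.49 g
Efficiency = 66.0 / 83.49 = 0.7905 = 79.1%

79.1%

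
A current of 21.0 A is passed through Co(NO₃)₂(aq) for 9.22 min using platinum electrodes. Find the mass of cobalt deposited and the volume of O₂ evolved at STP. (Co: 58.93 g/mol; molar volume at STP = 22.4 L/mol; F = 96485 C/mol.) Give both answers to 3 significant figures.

3.55 g Co; 0.674 L O₂

Q = 21.0 × 553.2 = 11620 C; n(e⁻) = 11620 / 96485 = 0.1204 mol
Cathode: Co²⁺ + 2e⁻ → Co → n(Co) = 0.1204/2 = 0.06020 mol → 3.55 g
Anode: 2H₂O → O₂ + 4H⁺ + 4e⁻ → n(O₂) = 0.1204/4 = 0.03010 mol → 0.674 L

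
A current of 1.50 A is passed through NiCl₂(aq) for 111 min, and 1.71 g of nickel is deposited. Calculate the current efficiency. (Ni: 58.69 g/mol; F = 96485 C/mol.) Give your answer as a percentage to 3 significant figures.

Q = 1.50 × 6660 = 9990 C
n(e⁻) = 9990 / 96485 = 0.1035 mol
Ni²⁺ + 2e⁻ → Ni, so theoretical n(Ni) = 0.05175 mol → 3.037 g
Efficiency = 1.71 / 3.037 = 0.5631 = 56.3%

56.3%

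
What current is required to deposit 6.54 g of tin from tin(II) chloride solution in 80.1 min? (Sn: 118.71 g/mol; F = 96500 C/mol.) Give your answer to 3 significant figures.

n(Sn) = 6.54 / 118.71 = 0.05509 mol
Sn²⁺ + 2e⁻ → Sn, so n(e⁻) = 2 × 0.05509 = 0.1102 mol
Q = 0.1102 × 96500 = 10630 C
I = Q / t = 10630 / 4806 s = 2.21 A

2.21 A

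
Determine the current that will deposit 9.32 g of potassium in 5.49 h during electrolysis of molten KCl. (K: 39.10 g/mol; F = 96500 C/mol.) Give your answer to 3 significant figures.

n(K) = 9.32 / 39.10 = 0.2384 mol
K⁺ + e⁻ → K, so n(e⁻) = 0.2384 mol
Q = 0.2384 × 96500 = 23010 C
I = Q / t = 23010 / 19764 s = 1.16 A

1.16 A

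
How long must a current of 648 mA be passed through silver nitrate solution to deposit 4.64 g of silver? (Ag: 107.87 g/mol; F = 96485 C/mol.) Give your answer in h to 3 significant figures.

1.78 h

n(Ag) = 4.64 / 107.87 = 0.04301 mol
Ag⁺ + e⁻ → Ag, so n(e⁻) = 0.04301 mol
Q = 0.04301 × 96485 = 4150 C
t = Q / I = 4150 / 0.648 = 6404 s = 1.78 h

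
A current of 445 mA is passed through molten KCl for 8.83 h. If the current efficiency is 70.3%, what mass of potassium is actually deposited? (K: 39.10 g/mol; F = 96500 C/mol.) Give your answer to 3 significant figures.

Q = 0.445 × 31788 = 14150 C
n(e⁻) = 14150 / 96500 = 0.1466 mol
K⁺ + e⁻ → K, so theoretical m(K) = 0.1466 × 39.10 = 5.732 g
Actual mass = 70.3% × 5.732 = 4.03 g

4.03 g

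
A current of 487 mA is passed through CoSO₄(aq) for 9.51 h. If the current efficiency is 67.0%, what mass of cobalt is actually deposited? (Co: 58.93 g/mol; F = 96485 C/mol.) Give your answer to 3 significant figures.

3.41 g

Q = 0.487 × 34236 = 16670 C
n(e⁻) = 16670 / 96485 = 0.1728 mol
Co²⁺ + 2e⁻ → Co, so theoretical m(Co) = 0.08640 × 58.93 = 5.092 g
Actual mass = 67.0% × 5.092 = 3.41 g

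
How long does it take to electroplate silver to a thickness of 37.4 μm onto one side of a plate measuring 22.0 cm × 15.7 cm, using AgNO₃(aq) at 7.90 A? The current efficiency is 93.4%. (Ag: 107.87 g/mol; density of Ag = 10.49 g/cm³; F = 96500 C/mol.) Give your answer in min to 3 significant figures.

27.4 min

Plated area = 22.0 × 15.7 = 345.4 cm²
Volume = 345.4 × 37.4×10⁻⁴ cm = 1.292 cm³
m(Ag) = 1.292 × 10.49 = 13.55 g
n(Ag) = 13.55 / 107.87 = 0.1256 mol; n(e⁻) = 0.1256 mol
Q = 0.1256 × 96500 / 0.934 = 12980 C
t = 12980 / 7.90 = 1643 s = 27.4 min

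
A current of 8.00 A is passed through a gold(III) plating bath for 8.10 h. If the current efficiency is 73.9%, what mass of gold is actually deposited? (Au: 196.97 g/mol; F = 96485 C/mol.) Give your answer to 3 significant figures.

117 g

Q = 8.00 × 29160 = 2.333×10^5 C
n(e⁻) = 2.333×10^5 / 96485 = 2.418 mol
Au³⁺ + 3e⁻ → Au, so theoretical m(Au) = 0.8060 × 196.97 = 158.8 g
Actual mass = 73.9% × 158.8 = 117 g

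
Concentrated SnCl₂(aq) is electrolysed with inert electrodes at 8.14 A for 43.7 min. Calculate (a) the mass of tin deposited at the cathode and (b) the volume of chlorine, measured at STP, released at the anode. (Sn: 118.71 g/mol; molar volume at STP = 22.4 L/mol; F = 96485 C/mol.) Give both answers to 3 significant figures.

Q = 8.14 × 2622 = 21340 C; n(e⁻) = 21340 / 96485 = 0.2212 mol
Cathode: Sn²⁺ + 2e⁻ → Sn → n(Sn) = 0.2212/2 = 0.1106 mol → 13.1 g
Anode: 2Cl⁻ → Cl₂ + 2e⁻ → n(Cl₂) = 0.2212/2 = 0.1106 mol → 2.48 L

13.1 g Sn; 2.48 L Cl₂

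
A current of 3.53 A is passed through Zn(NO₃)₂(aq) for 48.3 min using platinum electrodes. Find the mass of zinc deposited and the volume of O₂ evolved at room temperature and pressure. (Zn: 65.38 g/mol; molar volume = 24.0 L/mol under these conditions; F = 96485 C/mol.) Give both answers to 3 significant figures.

Q = 3.53 × 2898 = 10230 C; n(e⁻) = 10230 / 96485 = 0.1060 mol
Cathode: Zn²⁺ + 2e⁻ → Zn → n(Zn) = 0.1060/2 = 0.05300 mol → 3.47 g
Anode: 2H₂O → O₂ + 4H⁺ + 4e⁻ → n(O₂) = 0.1060/4 = 0.02650 mol → 0.636 L

3.47 g Zn; 0.636 L O₂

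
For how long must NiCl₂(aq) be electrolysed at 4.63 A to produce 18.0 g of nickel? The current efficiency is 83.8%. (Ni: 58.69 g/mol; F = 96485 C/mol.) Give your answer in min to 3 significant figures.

n(Ni) = 18.0 / 58.69 = 0.3067 mol
Ni²⁺ + 2e⁻ → Ni, so n(e⁻) = 2 × 0.3067 = 0.6134 mol
Q = 0.6134 × 96485 / 0.838 = 70630 C
t = Q / I = 70630 / 4.63 = 15250 s = 254 min

254 min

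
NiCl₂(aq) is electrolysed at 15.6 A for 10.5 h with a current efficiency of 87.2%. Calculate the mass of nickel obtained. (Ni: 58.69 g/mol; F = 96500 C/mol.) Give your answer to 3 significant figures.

156 g

Q = 15.6 × 37800 = 5.897×10^5 C
n(e⁻) = 5.897×10^5 / 96500 = 6.111 mol
Ni²⁺ + 2e⁻ → Ni, so theoretical m(Ni) = 3.056 × 58.69 = 179.4 g
Actual mass = 87.2% × 179.4 = 156 g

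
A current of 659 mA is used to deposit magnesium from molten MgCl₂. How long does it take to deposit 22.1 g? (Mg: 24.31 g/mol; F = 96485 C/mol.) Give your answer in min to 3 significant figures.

n(Mg) = 22.1 / 24.31 = 0.9091 mol
Mg²⁺ + 2e⁻ → Mg, so n(e⁻) = 2 × 0.9091 = 1.818 mol
Q = 1.818 × 96485 = 1.754×10^5 C
t = Q / I = 1.754×10^5 / 0.659 = 2.662×10^5 s = 4440 min

4440 min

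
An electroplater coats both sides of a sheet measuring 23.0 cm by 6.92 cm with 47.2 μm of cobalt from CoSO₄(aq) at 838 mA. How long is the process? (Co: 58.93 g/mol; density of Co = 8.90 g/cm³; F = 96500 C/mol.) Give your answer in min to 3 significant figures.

871 min

Plated area = 2 × 23.0 × 6.92 = 318.3 cm²
Volume = 318.3 × 47.2×10⁻⁴ cm = 1.502 cm³
m(Co) = 1.502 × 8.90 = 13.37 g
n(Co) = 13.37 / 58.93 = 0.2269 mol; n(e⁻) = 2 × 0.2269 = 0.4538 mol
Q = 0.4538 × 96500 = 43790 C
t = 43790 / 0.838 = 52260 s = 871 min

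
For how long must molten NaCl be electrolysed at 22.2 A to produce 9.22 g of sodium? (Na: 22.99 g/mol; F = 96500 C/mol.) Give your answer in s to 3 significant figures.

n(Na) = 9.22 / 22.99 = 0.4010 mol
Na⁺ + e⁻ → Na, so n(e⁻) = 0.4010 mol
Q = 0.4010 × 96500 = 38700 C
t = Q / I = 38700 / 22.2 = 1743 s

1740 s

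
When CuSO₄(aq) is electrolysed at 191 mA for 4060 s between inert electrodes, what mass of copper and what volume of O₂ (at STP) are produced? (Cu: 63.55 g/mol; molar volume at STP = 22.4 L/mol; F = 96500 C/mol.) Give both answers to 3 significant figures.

Q = 0.191 × 4060 = 775.5 C; n(e⁻) = 775.5 / 96500 = 0.008036 mol
Cathode: Cu²⁺ + 2e⁻ → Cu → n(Cu) = 0.008036/2 = 0.004018 mol → 0.255 g
Anode: 2H₂O → O₂ + 4H⁺ + 4e⁻ → n(O₂) = 0.008036/4 = 0.002009 mol → 0.0450 L

0.255 g Cu; 0.0450 L O₂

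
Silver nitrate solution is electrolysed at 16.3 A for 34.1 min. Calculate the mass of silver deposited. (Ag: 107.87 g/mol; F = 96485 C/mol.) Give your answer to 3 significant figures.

37.3 g

Charge passed = 16.3 × 2046 = 33350 C
n(e⁻) = 33350 / 96485 = 0.3456 mol
Ag⁺ + e⁻ → Ag, so n(Ag) = 0.3456 mol
m = 0.3456 × 107.87 = 37.3 g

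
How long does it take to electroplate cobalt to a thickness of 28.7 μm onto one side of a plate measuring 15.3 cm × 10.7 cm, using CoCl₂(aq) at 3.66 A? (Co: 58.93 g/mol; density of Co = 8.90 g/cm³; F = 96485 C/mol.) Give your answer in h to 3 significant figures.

Plated area = 15.3 × 10.7 = 163.7 cm²
Volume = 163.7 × 28.7×10⁻⁴ cm = 0.4698 cm³
m(Co) = 0.4698 × 8.90 = 4.181 g
n(Co) = 4.181 / 58.93 = 0.07095 mol; n(e⁻) = 2 × 0.07095 = 0.1419 mol
Q = 0.1419 × 96485 = 13690 C
t = 13690 / 3.66 = 3740 s = 1.04 h

1.04 h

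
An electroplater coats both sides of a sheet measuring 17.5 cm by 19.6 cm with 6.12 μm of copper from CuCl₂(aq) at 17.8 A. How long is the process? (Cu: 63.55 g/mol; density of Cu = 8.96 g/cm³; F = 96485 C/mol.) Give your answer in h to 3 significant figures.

Plated area = 2 × 17.5 × 19.6 = 686.0 cm²
Volume = 686.0 × 6.12×10⁻⁴ cm = 0.4198 cm³
m(Cu) = 0.4198 × 8.96 = 3.761 g
n(Cu) = 3.761 / 63.55 = 0.05918 mol; n(e⁻) = 2 × 0.05918 = 0.1184 mol
Q = 0.1184 × 96485 = 11420 C
t = 11420 / 17.8 = 641.6 s = 0.178 h

0.178 h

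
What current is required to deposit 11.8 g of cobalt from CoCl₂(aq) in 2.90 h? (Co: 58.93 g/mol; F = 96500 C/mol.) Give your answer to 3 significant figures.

3.70 A

n(Co) = 11.8 / 58.93 = 0.2002 mol
Co²⁺ + 2e⁻ → Co, so n(e⁻) = 2 × 0.2002 = 0.4004 mol
Q = 0.4004 × 96500 = 38640 C
I = Q / t = 38640 / 10440 s = 3.70 A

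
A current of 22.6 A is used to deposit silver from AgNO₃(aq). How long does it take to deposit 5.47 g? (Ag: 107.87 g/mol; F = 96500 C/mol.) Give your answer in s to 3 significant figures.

n(Ag) = 5.47 / 107.87 = 0.05071 mol
Ag⁺ + e⁻ → Ag, so n(e⁻) = 0.05071 mol
Q = 0.05071 × 96500 = 4894 C
t = Q / I = 4894 / 22.6 = 216.5 s

217 s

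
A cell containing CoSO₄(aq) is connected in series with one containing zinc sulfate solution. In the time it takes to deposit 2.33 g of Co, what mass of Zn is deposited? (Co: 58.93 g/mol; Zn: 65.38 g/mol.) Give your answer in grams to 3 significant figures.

2.59 g

n(Co) = 2.33 / 58.93 = 0.03954 mol
Co²⁺ + 2e⁻ → Co, so n(e⁻) = 2 × 0.03954 = 0.07908 mol
In series, the same 0.07908 mol of electrons flows through the second cell.
Zn²⁺ + 2e⁻ → Zn, so n(Zn) = 0.07908 / 2 = 0.03954 mol
m(Zn) = 0.03954 × 65.38 = 2.59 g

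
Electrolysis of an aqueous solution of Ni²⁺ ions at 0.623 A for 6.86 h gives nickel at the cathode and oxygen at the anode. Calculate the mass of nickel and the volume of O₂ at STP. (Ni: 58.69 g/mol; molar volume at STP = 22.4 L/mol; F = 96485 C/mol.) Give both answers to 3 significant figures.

Q = 0.623 × 24696 = 15390 C; n(e⁻) = 15390 / 96485 = 0.1595 mol
Cathode: Ni²⁺ + 2e⁻ → Ni → n(Ni) = 0.1595/2 = 0.07975 mol → 4.68 g
Anode: 2H₂O → O₂ + 4H⁺ + 4e⁻ → n(O₂) = 0.1595/4 = 0.03988 mol → 0.893 L

4.68 g Ni; 0.893 L O₂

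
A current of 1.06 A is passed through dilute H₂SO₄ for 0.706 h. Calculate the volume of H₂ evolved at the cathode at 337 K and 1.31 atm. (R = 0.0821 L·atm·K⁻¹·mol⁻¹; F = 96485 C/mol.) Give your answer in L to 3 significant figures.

0.295 L

Charge passed = 1.06 × 2541.6 = 2694 C
n(e⁻) = 2694 / 96485 = 0.02792 mol
2H⁺ + 2e⁻ → H₂, so n(H₂) = 0.02792 / 2 = 0.01396 mol
V = nRT/P = 0.01396 × 0.0821 × 337 / 1.31 = 0.2948 L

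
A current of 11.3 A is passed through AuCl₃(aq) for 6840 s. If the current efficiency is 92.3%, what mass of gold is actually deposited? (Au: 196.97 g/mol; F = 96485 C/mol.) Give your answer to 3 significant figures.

48.5 g

Q = 11.3 × 6840 = 77290 C
n(e⁻) = 77290 / 96485 = 0.8011 mol
Au³⁺ + 3e⁻ → Au, so theoretical m(Au) = 0.2670 × 196.97 = 52.59 g
Actual mass = 92.3% × 52.59 = 48.5 g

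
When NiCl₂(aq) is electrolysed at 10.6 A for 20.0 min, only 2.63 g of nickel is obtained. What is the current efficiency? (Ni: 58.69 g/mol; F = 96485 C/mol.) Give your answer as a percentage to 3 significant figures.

68.0%

Q = 10.6 × 1200 = 12720 C
n(e⁻) = 12720 / 96485 = 0.1318 mol
Ni²⁺ + 2e⁻ → Ni, so theoretical n(Ni) = 0.06590 mol → 3.868 g
Efficiency = 2.63 / 3.868 = 0.6799 = 68.0%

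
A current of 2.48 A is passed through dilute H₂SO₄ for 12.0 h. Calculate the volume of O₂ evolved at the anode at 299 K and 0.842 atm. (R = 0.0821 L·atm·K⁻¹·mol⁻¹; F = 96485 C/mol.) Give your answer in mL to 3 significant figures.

Q = 2.48 A × 43200 s = 1.071×10^5 C
n(e⁻) = 1.071×10^5 / 96485 = 1.110 mol
2H₂O → O₂ + 4H⁺ + 4e⁻, so n(O₂) = 1.110 / 4 = 0.2775 mol
V = nRT/P = 0.2775 × 0.0821 × 299 / 0.842 = 8.090 L
= 8090 mL

8090 mL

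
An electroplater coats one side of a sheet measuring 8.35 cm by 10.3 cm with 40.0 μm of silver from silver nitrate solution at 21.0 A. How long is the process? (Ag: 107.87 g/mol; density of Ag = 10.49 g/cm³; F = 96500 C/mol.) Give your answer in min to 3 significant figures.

Plated area = 8.35 × 10.3 = 86.01 cm²
Volume = 86.01 × 40.0×10⁻⁴ cm = 0.3440 cm³
m(Ag) = 0.3440 × 10.49 = 3.609 g
n(Ag) = 3.609 / 107.87 = 0.03346 mol; n(e⁻) = 0.03346 mol
Q = 0.03346 × 96500 = 3229 C
t = 3229 / 21.0 = 153.8 s = 2.56 min

2.56 min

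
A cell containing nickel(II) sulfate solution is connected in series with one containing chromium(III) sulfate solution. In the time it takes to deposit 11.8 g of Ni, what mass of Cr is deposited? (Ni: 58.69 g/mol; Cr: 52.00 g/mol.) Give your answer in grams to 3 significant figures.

6.97 g

n(Ni) = 11.8 / 58.69 = 0.2011 mol
Ni²⁺ + 2e⁻ → Ni, so n(e⁻) = 2 × 0.2011 = 0.4022 mol
The cells are in series, so the same charge (and hence the same n(e⁻) = 0.4022 mol) passes through both.
Cr³⁺ + 3e⁻ → Cr, so n(Cr) = 0.4022 / 3 = 0.1341 mol
m(Cr) = 0.1341 × 52.00 = 6.97 g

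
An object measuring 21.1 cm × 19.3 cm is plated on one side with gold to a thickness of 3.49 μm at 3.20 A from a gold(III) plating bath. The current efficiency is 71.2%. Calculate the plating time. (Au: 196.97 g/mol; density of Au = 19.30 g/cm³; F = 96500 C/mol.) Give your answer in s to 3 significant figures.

1770 s

Plated area = 21.1 × 19.3 = 407.2 cm²
Volume = 407.2 × 3.49×10⁻⁴ cm = 0.1421 cm³
m(Au) = 0.1421 × 19.30 = 2.743 g
n(Au) = 2.743 / 196.97 = 0.01393 mol; n(e⁻) = 3 × 0.01393 = 0.04179 mol
Q = 0.04179 × 96500 / 0.712 = 5664 C
t = 5664 / 3.20 = 1770 s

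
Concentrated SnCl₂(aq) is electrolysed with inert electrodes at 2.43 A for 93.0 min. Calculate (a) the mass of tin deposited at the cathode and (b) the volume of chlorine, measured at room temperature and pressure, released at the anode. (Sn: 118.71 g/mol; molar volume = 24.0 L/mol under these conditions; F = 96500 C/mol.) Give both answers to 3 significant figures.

Q = 2.43 × 5580 = 13560 C; n(e⁻) = 13560 / 96500 = 0.1405 mol
Cathode: Sn²⁺ + 2e⁻ → Sn → n(Sn) = 0.1405/2 = 0.07025 mol → 8.34 g
Anode: 2Cl⁻ → Cl₂ + 2e⁻ → n(Cl₂) = 0.1405/2 = 0.07025 mol → 1.69 L

8.34 g Sn; 1.69 L Cl₂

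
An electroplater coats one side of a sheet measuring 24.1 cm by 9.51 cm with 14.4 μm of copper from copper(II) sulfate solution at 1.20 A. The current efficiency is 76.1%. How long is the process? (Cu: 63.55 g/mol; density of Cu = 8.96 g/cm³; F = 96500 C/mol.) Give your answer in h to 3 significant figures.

Plated area = 24.1 × 9.51 = 229.2 cm²
Volume = 229.2 × 14.4×10⁻⁴ cm = 0.3300 cm³
m(Cu) = 0.3300 × 8.96 = 2.957 g
n(Cu) = 2.957 / 63.55 = 0.04653 mol; n(e⁻) = 2 × 0.04653 = 0.09306 mol
Q = 0.09306 × 96500 / 0.761 = 11800 C
t = 11800 / 1.20 = 9833 s = 2.73 h

2.73 h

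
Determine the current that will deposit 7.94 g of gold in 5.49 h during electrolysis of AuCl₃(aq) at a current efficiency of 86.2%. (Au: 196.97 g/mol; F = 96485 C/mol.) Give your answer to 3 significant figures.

0.685 A

n(Au) = 7.94 / 196.97 = 0.04031 mol
Au³⁺ + 3e⁻ → Au, so n(e⁻) = 3 × 0.04031 = 0.1209 mol
Q = 0.1209 × 96485 / 0.862 = 13530 C
I = Q / t = 13530 / 19764 s = 0.685 A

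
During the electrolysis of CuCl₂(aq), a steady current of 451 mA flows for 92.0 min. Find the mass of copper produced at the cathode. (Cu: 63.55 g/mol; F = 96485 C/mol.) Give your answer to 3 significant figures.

0.820 g

Charge passed = 0.451 × 5520 = 2490 C
n(e⁻) = Q/F = 2490/96485 = 0.02581 mol
Cu²⁺ + 2e⁻ → Cu, so n(Cu) = 0.02581 / 2 = 0.01291 mol
m = 0.01291 × 63.55 = 0.820 g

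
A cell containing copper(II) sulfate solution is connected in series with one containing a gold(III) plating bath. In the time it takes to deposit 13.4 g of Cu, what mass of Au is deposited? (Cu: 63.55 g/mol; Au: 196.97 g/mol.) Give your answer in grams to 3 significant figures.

27.7 g

n(Cu) = 13.4 / 63.55 = 0.2109 mol
Cu²⁺ + 2e⁻ → Cu, so n(e⁻) = 2 × 0.2109 = 0.4218 mol
In series, the same 0.4218 mol of electrons flows through the second cell.
Au³⁺ + 3e⁻ → Au, so n(Au) = 0.4218 / 3 = 0.1406 mol
m(Au) = 0.1406 × 196.97 = 27.7 g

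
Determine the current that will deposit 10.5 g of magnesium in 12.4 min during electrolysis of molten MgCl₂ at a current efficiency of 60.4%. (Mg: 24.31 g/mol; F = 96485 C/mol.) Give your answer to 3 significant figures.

n(Mg) = 10.5 / 24.31 = 0.4319 mol
Mg²⁺ + 2e⁻ → Mg, so n(e⁻) = 2 × 0.4319 = 0.8638 mol
Q = 0.8638 × 96485 / 0.604 = 1.380×10^5 C
I = Q / t = 1.380×10^5 / 744 s = 185 A

185 A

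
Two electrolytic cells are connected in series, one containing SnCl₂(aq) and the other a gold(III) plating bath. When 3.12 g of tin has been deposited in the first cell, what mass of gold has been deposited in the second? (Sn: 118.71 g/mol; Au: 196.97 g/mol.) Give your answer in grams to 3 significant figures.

n(Sn) = 3.12 / 118.71 = 0.02628 mol
Sn²⁺ + 2e⁻ → Sn, so n(e⁻) = 2 × 0.02628 = 0.05256 mol
In series, the same 0.05256 mol of electrons flows through the second cell.
Au³⁺ + 3e⁻ → Au, so n(Au) = 0.05256 / 3 = 0.01752 mol
m(Au) = 0.01752 × 196.97 = 3.45 g

3.45 g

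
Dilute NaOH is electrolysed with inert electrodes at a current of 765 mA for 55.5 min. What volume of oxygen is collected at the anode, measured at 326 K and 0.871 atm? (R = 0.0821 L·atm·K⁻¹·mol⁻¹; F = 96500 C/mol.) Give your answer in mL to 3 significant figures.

203 mL

Q = It = 0.765 × 3330 = 2547 C
n(e⁻) = Q/F = 2547/96500 = 0.02639 mol
2H₂O → O₂ + 4H⁺ + 4e⁻, so n(O₂) = 0.02639 / 4 = 0.006598 mol
V = nRT/P = 0.006598 × 0.0821 × 326 / 0.871 = 0.2027 L
= 203 mL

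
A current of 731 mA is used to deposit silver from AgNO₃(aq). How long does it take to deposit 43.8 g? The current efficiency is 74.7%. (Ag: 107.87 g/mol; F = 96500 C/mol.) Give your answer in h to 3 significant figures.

n(Ag) = 43.8 / 107.87 = 0.4060 mol
Ag⁺ + e⁻ → Ag, so n(e⁻) = 0.4060 mol
Q = 0.4060 × 96500 / 0.747 = 52450 C
t = Q / I = 52450 / 0.731 = 71750 s = 19.9 h

19.9 h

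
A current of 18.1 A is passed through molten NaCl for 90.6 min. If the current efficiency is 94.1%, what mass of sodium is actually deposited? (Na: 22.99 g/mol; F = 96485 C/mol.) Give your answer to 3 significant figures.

Q = 18.1 × 5436 = 98390 C
n(e⁻) = 98390 / 96485 = 1.020 mol
Na⁺ + e⁻ → Na, so theoretical m(Na) = 1.020 × 22.99 = 23.45 g
Actual mass = 94.1% × 23.45 = 22.1 g

22.1 g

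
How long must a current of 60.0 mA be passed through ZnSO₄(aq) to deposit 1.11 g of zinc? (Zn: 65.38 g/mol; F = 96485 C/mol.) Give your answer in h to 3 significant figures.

n(Zn) = 1.11 / 65.38 = 0.01698 mol
Zn²⁺ + 2e⁻ → Zn, so n(e⁻) = 2 × 0.01698 = 0.03396 mol
Q = 0.03396 × 96485 = 3277 C
t = Q / I = 3277 / 0.0600 = 54620 s = 15.2 h

15.2 h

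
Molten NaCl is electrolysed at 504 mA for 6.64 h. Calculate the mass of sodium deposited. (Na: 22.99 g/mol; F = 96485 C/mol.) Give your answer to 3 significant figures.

Q = It = 0.504 × 23904 = 12050 C
n(e⁻) = 12050 / 96485 = 0.1249 mol
Na⁺ + e⁻ → Na, so n(Na) = 0.1249 mol
m = 0.1249 × 22.99 = 2.87 g

2.87 g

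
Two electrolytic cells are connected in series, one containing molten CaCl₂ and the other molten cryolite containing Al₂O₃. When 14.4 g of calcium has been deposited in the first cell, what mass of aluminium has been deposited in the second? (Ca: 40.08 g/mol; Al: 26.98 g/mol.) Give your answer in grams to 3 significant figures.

n(Ca) = 14.4 / 40.08 = 0.3593 mol
Ca²⁺ + 2e⁻ → Ca, so n(e⁻) = 2 × 0.3593 = 0.7186 mol
The cells are in series, so the same charge (and hence the same n(e⁻) = 0.7186 mol) passes through both.
Al³⁺ + 3e⁻ → Al, so n(Al) = 0.7186 / 3 = 0.2395 mol
m(Al) = 0.2395 × 26.98 = 6.46 g

6.46 g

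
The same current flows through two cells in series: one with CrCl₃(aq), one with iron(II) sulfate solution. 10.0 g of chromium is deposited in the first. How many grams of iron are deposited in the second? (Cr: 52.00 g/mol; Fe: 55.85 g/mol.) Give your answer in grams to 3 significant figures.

n(Cr) = 10.0 / 52.00 = 0.1923 mol
Cr³⁺ + 3e⁻ → Cr, so n(e⁻) = 3 × 0.1923 = 0.5769 mol
In series, the same 0.5769 mol of electrons flows through the second cell.
Fe²⁺ + 2e⁻ → Fe, so n(Fe) = 0.5769 / 2 = 0.2885 mol
m(Fe) = 0.2885 × 55.85 = 16.1 g

16.1 g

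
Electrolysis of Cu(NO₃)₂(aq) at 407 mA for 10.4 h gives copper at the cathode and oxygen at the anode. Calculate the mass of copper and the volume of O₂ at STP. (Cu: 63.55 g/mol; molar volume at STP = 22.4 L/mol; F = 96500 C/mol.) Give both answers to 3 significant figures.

Q = 0.407 × 37440 = 15240 C; n(e⁻) = 15240 / 96500 = 0.1579 mol
Cathode: Cu²⁺ + 2e⁻ → Cu → n(Cu) = 0.1579/2 = 0.07895 mol → 5.02 g
Anode: 2H₂O → O₂ + 4H⁺ + 4e⁻ → n(O₂) = 0.1579/4 = 0.03948 mol → 0.884 L

5.02 g Cu; 0.884 L O₂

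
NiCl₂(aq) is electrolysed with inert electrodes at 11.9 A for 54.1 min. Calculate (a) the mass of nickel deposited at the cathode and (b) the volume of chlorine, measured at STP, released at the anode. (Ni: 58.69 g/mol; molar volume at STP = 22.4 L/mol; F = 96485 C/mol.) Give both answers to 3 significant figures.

11.7 g Ni; 4.48 L Cl₂

Q = 11.9 × 3246 = 38630 C; n(e⁻) = 38630 / 96485 = 0.4004 mol
Cathode: Ni²⁺ + 2e⁻ → Ni → n(Ni) = 0.4004/2 = 0.2002 mol → 11.7 g
Anode: 2Cl⁻ → Cl₂ + 2e⁻ → n(Cl₂) = 0.4004/2 = 0.2002 mol → 4.48 L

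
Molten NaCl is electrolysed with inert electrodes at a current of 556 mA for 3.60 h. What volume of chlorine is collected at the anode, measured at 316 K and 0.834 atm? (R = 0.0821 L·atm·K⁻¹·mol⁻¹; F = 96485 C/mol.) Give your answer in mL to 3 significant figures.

1160 mL

Charge passed = 0.556 × 12960 = 7206 C
n(e⁻) = Q/F = 7206/96485 = 0.07469 mol
2Cl⁻ → Cl₂ + 2e⁻, so n(Cl₂) = 0.07469 / 2 = 0.03735 mol
V = nRT/P = 0.03735 × 0.0821 × 316 / 0.834 = 1.162 L
= 1160 mL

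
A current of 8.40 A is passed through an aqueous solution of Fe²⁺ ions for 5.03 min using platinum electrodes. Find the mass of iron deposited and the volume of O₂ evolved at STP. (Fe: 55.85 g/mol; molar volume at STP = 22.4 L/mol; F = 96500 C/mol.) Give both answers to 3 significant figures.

0.734 g Fe; 0.147 L O₂

Q = 8.40 × 301.8 = 2535 C; n(e⁻) = 2535 / 96500 = 0.02627 mol
Cathode: Fe²⁺ + 2e⁻ → Fe → n(Fe) = 0.02627/2 = 0.01314 mol → 0.734 g
Anode: 2H₂O → O₂ + 4H⁺ + 4e⁻ → n(O₂) = 0.02627/4 = 0.006568 mol → 0.147 L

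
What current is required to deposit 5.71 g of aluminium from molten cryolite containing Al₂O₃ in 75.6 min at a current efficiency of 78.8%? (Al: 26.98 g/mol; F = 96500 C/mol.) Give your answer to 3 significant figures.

n(Al) = 5.71 / 26.98 = 0.2116 mol
Al³⁺ + 3e⁻ → Al, so n(e⁻) = 3 × 0.2116 = 0.6348 mol
Q = 0.6348 × 96500 / 0.788 = 77740 C
I = Q / t = 77740 / 4536 s = 17.1 A

17.1 A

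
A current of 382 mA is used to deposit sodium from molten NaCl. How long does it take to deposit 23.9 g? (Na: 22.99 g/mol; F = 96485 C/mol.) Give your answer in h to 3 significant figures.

n(Na) = 23.9 / 22.99 = 1.040 mol
Na⁺ + e⁻ → Na, so n(e⁻) = 1.040 mol
Q = 1.040 × 96485 = 1.003×10^5 C
t = Q / I = 1.003×10^5 / 0.382 = 2.626×10^5 s = 72.9 h

72.9 h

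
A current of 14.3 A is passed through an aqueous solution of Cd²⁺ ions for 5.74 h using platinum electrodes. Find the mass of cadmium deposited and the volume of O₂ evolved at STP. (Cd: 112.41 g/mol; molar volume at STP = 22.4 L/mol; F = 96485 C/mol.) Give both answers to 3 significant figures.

172 g Cd; 17.2 L O₂

Q = 14.3 × 20664 = 2.955×10^5 C; n(e⁻) = 2.955×10^5 / 96485 = 3.063 mol
Cathode: Cd²⁺ + 2e⁻ → Cd → n(Cd) = 3.063/2 = 1.532 mol → 172 g
Anode: 2H₂O → O₂ + 4H⁺ + 4e⁻ → n(O₂) = 3.063/4 = 0.7658 mol → 17.2 L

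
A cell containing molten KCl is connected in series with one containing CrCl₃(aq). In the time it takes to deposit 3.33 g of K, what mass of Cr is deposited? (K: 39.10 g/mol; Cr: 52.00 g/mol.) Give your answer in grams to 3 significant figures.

n(K) = 3.33 / 39.10 = 0.08517 mol
K⁺ + e⁻ → K, so n(e⁻) = 0.08517 mol
The cells are in series, so the same charge (and hence the same n(e⁻) = 0.08517 mol) passes through both.
Cr³⁺ + 3e⁻ → Cr, so n(Cr) = 0.08517 / 3 = 0.02839 mol
m(Cr) = 0.02839 × 52.00 = 1.48 g

1.48 g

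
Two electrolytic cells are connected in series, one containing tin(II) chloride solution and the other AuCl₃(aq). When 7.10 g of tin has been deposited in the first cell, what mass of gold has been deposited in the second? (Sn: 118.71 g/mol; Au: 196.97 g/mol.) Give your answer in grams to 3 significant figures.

n(Sn) = 7.10 / 118.71 = 0.05981 mol
Sn²⁺ + 2e⁻ → Sn, so n(e⁻) = 2 × 0.05981 = 0.1196 mol
Same current for the same time ⇒ same n(e⁻) = 0.1196 mol in both cells.
Au³⁺ + 3e⁻ → Au, so n(Au) = 0.1196 / 3 = 0.03987 mol
m(Au) = 0.03987 × 196.97 = 7.85 g

7.85 g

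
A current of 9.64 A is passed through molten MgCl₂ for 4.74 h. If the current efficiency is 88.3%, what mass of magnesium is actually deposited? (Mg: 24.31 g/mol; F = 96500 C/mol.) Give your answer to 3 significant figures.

Q = 9.64 × 17064 = 1.645×10^5 C
n(e⁻) = 1.645×10^5 / 96500 = 1.705 mol
Mg²⁺ + 2e⁻ → Mg, so theoretical m(Mg) = 0.8525 × 24.31 = 20.72 g
Actual mass = 88.3% × 20.72 = 18.3 g

18.3 g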